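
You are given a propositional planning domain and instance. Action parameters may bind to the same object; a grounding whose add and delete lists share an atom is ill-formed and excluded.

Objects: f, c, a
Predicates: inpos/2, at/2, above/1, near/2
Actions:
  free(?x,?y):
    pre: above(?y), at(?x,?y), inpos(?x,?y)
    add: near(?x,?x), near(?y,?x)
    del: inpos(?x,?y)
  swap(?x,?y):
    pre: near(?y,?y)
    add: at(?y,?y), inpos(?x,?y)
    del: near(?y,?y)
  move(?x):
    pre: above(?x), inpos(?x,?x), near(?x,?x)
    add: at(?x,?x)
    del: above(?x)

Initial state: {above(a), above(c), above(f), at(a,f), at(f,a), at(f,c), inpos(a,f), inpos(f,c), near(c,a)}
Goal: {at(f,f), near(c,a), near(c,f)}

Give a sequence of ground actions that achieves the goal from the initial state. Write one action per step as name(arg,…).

1. free(f,c)  →  {above(a), above(c), above(f), at(a,f), at(f,a), at(f,c), inpos(a,f), near(c,a), near(c,f), near(f,f)}
2. swap(f,f)  →  {above(a), above(c), above(f), at(a,f), at(f,a), at(f,c), at(f,f), inpos(a,f), inpos(f,f), near(c,a), near(c,f)}

free(f,c); swap(f,f)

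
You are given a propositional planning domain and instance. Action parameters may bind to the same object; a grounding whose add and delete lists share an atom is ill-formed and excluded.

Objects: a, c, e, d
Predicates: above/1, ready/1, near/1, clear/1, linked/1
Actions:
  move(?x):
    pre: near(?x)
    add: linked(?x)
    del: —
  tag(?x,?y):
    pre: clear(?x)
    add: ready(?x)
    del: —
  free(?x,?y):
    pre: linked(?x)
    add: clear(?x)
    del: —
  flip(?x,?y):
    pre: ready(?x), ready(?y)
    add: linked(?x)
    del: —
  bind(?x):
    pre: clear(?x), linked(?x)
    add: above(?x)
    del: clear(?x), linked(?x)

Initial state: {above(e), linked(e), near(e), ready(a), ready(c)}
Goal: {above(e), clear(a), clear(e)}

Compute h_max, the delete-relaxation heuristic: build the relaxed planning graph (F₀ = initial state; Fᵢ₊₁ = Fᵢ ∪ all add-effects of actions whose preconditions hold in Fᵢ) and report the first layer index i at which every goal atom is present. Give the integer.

2

F0 = init (5 atoms)
F1 = F0 ∪ {clear(e), linked(a), linked(c)}  (8 atoms)
F2 = F1 ∪ {clear(a), clear(c), ready(e)}  (11 atoms)
goal ⊆ F2  ⇒  h_max = 2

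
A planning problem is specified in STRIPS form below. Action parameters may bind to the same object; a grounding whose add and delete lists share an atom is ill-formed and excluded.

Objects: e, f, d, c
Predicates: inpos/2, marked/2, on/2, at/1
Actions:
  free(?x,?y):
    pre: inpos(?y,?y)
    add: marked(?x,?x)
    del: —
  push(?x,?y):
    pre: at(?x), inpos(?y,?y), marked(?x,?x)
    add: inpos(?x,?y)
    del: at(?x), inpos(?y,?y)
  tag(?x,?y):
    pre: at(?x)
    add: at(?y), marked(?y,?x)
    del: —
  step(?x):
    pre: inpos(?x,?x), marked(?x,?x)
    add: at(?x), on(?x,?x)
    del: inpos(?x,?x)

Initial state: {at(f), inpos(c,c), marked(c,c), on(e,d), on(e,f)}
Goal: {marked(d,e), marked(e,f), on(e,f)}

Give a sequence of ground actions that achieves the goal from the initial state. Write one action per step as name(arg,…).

tag(f,e); tag(e,d)

1. tag(f,e)  →  {at(e), at(f), inpos(c,c), marked(c,c), marked(e,f), on(e,d), on(e,f)}
2. tag(e,d)  →  {at(d), at(e), at(f), inpos(c,c), marked(c,c), marked(d,e), marked(e,f), on(e,d), on(e,f)}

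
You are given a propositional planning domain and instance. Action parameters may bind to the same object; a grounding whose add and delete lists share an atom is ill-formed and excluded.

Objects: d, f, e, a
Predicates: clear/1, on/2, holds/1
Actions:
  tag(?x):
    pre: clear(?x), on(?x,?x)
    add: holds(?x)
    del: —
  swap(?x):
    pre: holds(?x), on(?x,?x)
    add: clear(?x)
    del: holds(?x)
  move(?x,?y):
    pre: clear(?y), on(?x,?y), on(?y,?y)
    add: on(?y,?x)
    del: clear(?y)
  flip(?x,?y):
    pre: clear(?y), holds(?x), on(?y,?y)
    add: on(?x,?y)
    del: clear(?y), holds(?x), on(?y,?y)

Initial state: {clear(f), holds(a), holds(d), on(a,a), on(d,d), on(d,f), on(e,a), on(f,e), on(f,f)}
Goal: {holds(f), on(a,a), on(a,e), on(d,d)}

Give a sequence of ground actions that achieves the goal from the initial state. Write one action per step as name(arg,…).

1. tag(f)  →  {clear(f), holds(a), holds(d), holds(f), on(a,a), on(d,d), on(d,f), on(e,a), on(f,e), on(f,f)}
2. swap(a)  →  {clear(a), clear(f), holds(d), holds(f), on(a,a), on(d,d), on(d,f), on(e,a), on(f,e), on(f,f)}
3. move(e,a)  →  {clear(f), holds(d), holds(f), on(a,a), on(a,e), on(d,d), on(d,f), on(e,a), on(f,e), on(f,f)}

tag(f); swap(a); move(e,a)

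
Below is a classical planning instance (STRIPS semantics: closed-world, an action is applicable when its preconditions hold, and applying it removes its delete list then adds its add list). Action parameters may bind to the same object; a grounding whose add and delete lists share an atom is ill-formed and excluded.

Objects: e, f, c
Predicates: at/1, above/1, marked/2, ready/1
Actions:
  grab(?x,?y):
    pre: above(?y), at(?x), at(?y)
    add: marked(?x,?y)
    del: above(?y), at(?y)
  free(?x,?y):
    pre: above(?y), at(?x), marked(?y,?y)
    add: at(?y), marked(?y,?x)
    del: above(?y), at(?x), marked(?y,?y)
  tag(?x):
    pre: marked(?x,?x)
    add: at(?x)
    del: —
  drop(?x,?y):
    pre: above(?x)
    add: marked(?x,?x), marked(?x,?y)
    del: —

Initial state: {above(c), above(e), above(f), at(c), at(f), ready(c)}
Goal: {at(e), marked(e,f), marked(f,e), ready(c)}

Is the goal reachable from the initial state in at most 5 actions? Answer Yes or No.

1. drop(e,e)  →  {above(c), above(e), above(f), at(c), at(f), marked(e,e), ready(c)}
2. free(f,e)  →  {above(c), above(f), at(c), at(e), marked(e,f), ready(c)}
3. drop(f,e)  →  {above(c), above(f), at(c), at(e), marked(e,f), marked(f,e), marked(f,f), ready(c)}
optimal plan length = 3; 3 ≤ 5

Yes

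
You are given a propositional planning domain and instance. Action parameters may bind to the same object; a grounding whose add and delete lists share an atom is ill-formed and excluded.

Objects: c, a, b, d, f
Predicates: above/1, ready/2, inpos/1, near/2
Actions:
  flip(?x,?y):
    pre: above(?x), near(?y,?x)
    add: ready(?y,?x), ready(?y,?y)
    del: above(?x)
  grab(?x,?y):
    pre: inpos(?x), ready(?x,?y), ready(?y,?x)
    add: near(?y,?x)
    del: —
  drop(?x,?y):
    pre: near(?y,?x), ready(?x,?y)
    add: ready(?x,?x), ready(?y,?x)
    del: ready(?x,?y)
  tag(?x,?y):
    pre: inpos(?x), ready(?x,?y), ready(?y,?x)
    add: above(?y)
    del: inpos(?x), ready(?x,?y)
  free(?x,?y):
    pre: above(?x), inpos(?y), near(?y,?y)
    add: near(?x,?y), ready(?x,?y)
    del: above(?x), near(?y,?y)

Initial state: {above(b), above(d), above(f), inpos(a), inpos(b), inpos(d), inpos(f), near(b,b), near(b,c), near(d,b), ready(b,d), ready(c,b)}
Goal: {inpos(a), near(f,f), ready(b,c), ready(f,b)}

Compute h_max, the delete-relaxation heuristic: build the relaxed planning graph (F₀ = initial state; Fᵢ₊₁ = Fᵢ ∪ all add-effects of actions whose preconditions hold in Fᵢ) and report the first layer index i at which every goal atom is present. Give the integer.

3

F0 = init (12 atoms)
F1 = F0 ∪ {near(f,b), ready(b,b), ready(b,c), ready(c,c), ready(d,b), ready(d,d), ready(f,b)}  (19 atoms)
F2 = F1 ∪ {above(c), near(b,d), near(c,b), near(d,d), ready(f,f)}  (24 atoms)
F3 = F2 ∪ {near(c,d), near(f,d), near(f,f), ready(c,d), ready(f,d)}  (29 atoms)
goal ⊆ F3  ⇒  h_max = 3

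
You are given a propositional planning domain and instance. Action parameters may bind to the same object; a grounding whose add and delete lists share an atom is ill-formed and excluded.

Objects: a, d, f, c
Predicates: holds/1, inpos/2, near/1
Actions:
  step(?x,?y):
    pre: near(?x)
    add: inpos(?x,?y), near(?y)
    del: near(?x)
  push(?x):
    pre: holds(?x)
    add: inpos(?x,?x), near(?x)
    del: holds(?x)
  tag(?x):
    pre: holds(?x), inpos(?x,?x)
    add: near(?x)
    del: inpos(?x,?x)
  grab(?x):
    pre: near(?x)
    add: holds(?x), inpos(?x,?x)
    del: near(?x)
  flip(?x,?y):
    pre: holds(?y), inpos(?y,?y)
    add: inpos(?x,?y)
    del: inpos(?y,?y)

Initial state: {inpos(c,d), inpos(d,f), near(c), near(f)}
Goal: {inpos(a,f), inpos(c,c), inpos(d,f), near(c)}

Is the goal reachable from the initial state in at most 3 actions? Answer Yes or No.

No

1. step(f,a)  →  {inpos(c,d), inpos(d,f), inpos(f,a), near(a), near(c)}
2. step(a,f)  →  {inpos(a,f), inpos(c,d), inpos(d,f), inpos(f,a), near(c), near(f)}
3. grab(c)  →  {holds(c), inpos(a,f), inpos(c,c), inpos(c,d), inpos(d,f), inpos(f,a), near(f)}
4. step(f,c)  →  {holds(c), inpos(a,f), inpos(c,c), inpos(c,d), inpos(d,f), inpos(f,a), inpos(f,c), near(c)}
optimal plan length = 4; 4 > 3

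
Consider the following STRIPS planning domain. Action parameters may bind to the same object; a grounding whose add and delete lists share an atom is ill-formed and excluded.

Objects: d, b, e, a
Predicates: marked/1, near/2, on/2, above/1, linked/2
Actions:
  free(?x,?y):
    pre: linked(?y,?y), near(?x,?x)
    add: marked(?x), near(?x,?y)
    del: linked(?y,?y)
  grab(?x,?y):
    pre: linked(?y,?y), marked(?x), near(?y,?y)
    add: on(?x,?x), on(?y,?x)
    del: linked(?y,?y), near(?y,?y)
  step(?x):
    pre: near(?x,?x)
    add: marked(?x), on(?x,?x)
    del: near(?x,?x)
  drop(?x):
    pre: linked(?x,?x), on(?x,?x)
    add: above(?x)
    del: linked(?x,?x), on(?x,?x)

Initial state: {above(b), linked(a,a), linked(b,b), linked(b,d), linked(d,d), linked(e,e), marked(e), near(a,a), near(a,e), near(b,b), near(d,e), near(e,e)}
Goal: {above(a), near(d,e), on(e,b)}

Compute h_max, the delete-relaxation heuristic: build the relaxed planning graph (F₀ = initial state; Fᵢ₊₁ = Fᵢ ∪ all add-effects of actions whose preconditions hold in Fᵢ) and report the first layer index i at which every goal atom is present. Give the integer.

F0 = init (12 atoms)
F1 = F0 ∪ {marked(a), marked(b), near(a,b), near(a,d), near(b,a), near(b,d), near(b,e), near(e,a), near(e,b), near(e,d), on(a,a), on(a,e), on(b,b), on(b,e), on(e,e)}  (27 atoms)
F2 = F1 ∪ {above(a), above(e), on(a,b), on(b,a), on(e,a), on(e,b)}  (33 atoms)
goal ⊆ F2  ⇒  h_max = 2

2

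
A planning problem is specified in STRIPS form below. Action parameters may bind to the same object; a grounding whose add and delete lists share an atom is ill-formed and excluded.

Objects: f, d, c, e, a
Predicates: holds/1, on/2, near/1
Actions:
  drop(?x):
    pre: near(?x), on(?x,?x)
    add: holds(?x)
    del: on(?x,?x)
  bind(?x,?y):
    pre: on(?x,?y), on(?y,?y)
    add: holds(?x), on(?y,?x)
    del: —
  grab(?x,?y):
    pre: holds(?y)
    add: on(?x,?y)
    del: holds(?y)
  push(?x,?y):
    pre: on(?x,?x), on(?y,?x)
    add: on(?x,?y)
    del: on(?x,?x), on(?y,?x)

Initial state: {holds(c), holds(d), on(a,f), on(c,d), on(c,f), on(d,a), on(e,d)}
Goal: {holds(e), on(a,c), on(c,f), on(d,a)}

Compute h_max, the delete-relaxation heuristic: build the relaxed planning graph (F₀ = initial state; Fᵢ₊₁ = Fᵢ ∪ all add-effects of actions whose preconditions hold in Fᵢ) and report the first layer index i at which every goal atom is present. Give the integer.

F0 = init (7 atoms)
F1 = F0 ∪ {on(a,c), on(a,d), on(c,c), on(d,c), on(d,d), on(e,c), on(f,c), on(f,d)}  (15 atoms)
F2 = F1 ∪ {holds(a), holds(e), holds(f), on(c,a), on(c,e), on(d,e), on(d,f)}  (22 atoms)
goal ⊆ F2  ⇒  h_max = 2

2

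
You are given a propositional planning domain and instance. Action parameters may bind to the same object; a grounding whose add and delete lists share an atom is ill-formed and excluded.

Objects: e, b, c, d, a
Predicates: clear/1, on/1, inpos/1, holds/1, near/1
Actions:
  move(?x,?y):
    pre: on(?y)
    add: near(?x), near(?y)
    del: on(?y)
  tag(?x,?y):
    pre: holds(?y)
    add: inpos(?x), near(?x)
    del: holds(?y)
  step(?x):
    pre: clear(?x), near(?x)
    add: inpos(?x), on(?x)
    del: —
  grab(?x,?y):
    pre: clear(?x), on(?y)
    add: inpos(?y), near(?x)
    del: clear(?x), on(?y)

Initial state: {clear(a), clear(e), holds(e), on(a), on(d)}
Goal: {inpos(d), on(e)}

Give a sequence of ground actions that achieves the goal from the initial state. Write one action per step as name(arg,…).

1. move(e,d)  →  {clear(a), clear(e), holds(e), near(d), near(e), on(a)}
2. tag(d,e)  →  {clear(a), clear(e), inpos(d), near(d), near(e), on(a)}
3. step(e)  →  {clear(a), clear(e), inpos(d), inpos(e), near(d), near(e), on(a), on(e)}

move(e,d); tag(d,e); step(e)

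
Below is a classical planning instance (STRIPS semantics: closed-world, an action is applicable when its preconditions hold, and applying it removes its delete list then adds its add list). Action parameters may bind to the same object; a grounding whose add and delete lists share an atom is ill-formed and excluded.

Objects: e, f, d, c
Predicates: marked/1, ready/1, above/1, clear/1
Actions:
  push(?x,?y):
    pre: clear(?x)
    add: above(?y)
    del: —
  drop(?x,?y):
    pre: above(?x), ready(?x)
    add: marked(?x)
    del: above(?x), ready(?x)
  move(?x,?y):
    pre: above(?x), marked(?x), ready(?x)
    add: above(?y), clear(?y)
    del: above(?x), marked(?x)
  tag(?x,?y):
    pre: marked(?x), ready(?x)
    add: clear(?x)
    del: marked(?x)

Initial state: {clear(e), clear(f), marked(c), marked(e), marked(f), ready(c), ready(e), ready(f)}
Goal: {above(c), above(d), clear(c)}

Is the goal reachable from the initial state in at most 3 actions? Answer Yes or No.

1. push(e,e)  →  {above(e), clear(e), clear(f), marked(c), marked(e), marked(f), ready(c), ready(e), ready(f)}
2. push(e,d)  →  {above(d), above(e), clear(e), clear(f), marked(c), marked(e), marked(f), ready(c), ready(e), ready(f)}
3. move(e,c)  →  {above(c), above(d), clear(c), clear(e), clear(f), marked(c), marked(f), ready(c), ready(e), ready(f)}
optimal plan length = 3; 3 ≤ 3

Yes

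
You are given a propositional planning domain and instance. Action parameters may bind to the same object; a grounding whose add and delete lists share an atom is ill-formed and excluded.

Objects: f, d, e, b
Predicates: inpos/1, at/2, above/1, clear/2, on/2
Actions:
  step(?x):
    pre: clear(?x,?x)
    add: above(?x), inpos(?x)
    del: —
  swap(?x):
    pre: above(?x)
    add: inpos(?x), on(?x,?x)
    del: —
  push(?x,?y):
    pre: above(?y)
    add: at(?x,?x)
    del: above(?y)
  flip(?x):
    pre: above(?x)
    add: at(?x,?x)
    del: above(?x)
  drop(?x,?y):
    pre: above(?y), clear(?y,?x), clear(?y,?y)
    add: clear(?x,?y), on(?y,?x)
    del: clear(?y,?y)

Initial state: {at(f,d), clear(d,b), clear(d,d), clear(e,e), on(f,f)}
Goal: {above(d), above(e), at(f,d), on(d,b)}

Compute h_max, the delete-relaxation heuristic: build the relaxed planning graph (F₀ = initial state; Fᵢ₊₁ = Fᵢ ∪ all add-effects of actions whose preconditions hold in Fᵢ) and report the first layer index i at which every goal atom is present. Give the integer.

F0 = init (5 atoms)
F1 = F0 ∪ {above(d), above(e), inpos(d), inpos(e)}  (9 atoms)
F2 = F1 ∪ {at(b,b), at(d,d), at(e,e), at(f,f), clear(b,d), on(d,b), on(d,d), on(e,e)}  (17 atoms)
goal ⊆ F2  ⇒  h_max = 2

2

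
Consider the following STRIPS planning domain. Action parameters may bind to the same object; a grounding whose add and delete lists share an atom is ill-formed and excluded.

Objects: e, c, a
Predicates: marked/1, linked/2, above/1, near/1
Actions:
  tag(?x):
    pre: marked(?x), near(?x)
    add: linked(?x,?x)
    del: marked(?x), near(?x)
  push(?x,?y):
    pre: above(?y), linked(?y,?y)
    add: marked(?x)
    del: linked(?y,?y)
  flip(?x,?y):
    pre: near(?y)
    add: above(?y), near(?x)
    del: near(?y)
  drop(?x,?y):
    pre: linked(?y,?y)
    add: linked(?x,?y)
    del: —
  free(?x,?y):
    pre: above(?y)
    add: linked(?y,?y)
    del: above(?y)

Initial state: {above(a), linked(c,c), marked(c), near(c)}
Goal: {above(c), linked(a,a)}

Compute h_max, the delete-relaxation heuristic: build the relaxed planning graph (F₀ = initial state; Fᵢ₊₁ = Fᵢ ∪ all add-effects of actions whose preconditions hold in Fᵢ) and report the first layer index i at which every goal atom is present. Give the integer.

F0 = init (4 atoms)
F1 = F0 ∪ {above(c), linked(a,a), linked(a,c), linked(e,c), near(a), near(e)}  (10 atoms)
goal ⊆ F1  ⇒  h_max = 1

1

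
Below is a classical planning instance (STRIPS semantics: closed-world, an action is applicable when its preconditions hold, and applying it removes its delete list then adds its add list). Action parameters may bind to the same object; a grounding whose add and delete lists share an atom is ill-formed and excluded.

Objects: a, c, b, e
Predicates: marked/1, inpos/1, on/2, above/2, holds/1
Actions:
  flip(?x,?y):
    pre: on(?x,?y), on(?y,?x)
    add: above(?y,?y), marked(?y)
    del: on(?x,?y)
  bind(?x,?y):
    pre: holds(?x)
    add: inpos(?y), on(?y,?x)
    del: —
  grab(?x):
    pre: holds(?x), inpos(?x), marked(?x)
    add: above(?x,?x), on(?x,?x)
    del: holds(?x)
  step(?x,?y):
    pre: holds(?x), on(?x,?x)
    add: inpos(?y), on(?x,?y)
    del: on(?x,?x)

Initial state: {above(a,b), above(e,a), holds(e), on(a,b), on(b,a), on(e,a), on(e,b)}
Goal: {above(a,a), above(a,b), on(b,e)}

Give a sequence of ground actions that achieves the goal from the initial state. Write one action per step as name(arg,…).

flip(b,a); bind(e,b)

1. flip(b,a)  →  {above(a,a), above(a,b), above(e,a), holds(e), marked(a), on(a,b), on(e,a), on(e,b)}
2. bind(e,b)  →  {above(a,a), above(a,b), above(e,a), holds(e), inpos(b), marked(a), on(a,b), on(b,e), on(e,a), on(e,b)}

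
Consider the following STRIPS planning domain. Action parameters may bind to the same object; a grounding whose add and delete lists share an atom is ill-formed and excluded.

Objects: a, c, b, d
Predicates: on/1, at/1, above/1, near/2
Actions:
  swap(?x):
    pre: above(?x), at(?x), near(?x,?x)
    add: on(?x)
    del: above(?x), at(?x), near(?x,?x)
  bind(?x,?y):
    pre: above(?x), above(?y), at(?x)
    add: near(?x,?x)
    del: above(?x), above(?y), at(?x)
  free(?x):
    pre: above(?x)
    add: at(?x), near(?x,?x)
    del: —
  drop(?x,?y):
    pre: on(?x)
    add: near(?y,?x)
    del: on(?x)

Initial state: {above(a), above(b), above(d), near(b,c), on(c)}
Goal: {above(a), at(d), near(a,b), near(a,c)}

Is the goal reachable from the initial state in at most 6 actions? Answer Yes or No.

Yes

1. free(b)  →  {above(a), above(b), above(d), at(b), near(b,b), near(b,c), on(c)}
2. swap(b)  →  {above(a), above(d), near(b,c), on(b), on(c)}
3. free(d)  →  {above(a), above(d), at(d), near(b,c), near(d,d), on(b), on(c)}
4. drop(c,a)  →  {above(a), above(d), at(d), near(a,c), near(b,c), near(d,d), on(b)}
5. drop(b,a)  →  {above(a), above(d), at(d), near(a,b), near(a,c), near(b,c), near(d,d)}
optimal plan length = 5; 5 ≤ 6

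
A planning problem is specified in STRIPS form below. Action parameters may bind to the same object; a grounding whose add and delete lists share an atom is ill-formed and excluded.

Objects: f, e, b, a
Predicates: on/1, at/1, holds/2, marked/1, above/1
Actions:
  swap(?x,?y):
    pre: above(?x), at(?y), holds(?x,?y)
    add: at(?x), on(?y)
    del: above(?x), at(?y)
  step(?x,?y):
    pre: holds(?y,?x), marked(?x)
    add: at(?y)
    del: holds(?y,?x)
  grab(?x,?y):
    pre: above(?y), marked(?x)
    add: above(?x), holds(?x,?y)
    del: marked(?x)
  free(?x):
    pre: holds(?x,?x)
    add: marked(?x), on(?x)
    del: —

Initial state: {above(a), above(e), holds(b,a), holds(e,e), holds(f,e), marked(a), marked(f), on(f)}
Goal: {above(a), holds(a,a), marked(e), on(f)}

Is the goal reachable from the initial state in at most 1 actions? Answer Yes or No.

1. grab(a,a)  →  {above(a), above(e), holds(a,a), holds(b,a), holds(e,e), holds(f,e), marked(f), on(f)}
2. free(e)  →  {above(a), above(e), holds(a,a), holds(b,a), holds(e,e), holds(f,e), marked(e), marked(f), on(e), on(f)}
optimal plan length = 2; 2 > 1

No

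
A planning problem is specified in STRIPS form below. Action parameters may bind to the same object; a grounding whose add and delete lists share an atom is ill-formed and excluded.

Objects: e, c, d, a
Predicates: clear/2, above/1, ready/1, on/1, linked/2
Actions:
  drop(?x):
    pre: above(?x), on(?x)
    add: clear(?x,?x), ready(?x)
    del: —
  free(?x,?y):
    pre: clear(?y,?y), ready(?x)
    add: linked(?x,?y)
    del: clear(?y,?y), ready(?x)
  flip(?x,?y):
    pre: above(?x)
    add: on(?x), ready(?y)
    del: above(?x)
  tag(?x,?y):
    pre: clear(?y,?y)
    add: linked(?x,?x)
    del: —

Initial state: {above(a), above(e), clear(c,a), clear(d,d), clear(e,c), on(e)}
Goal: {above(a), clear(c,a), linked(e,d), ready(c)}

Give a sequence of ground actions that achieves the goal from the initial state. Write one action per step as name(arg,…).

drop(e); free(e,d); flip(e,c)

1. drop(e)  →  {above(a), above(e), clear(c,a), clear(d,d), clear(e,c), clear(e,e), on(e), ready(e)}
2. free(e,d)  →  {above(a), above(e), clear(c,a), clear(e,c), clear(e,e), linked(e,d), on(e)}
3. flip(e,c)  →  {above(a), clear(c,a), clear(e,c), clear(e,e), linked(e,d), on(e), ready(c)}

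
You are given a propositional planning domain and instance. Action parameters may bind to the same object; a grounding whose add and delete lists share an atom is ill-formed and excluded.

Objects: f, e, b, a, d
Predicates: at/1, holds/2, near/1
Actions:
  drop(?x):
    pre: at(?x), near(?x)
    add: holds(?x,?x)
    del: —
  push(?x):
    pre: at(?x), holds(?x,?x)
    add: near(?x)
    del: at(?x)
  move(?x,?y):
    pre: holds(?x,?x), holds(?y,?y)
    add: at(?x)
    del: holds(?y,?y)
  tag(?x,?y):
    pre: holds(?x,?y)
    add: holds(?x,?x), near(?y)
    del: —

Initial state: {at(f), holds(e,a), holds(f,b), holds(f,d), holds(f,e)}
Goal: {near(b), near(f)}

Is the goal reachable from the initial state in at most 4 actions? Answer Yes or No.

1. tag(f,b)  →  {at(f), holds(e,a), holds(f,b), holds(f,d), holds(f,e), holds(f,f), near(b)}
2. push(f)  →  {holds(e,a), holds(f,b), holds(f,d), holds(f,e), holds(f,f), near(b), near(f)}
optimal plan length = 2; 2 ≤ 4

Yes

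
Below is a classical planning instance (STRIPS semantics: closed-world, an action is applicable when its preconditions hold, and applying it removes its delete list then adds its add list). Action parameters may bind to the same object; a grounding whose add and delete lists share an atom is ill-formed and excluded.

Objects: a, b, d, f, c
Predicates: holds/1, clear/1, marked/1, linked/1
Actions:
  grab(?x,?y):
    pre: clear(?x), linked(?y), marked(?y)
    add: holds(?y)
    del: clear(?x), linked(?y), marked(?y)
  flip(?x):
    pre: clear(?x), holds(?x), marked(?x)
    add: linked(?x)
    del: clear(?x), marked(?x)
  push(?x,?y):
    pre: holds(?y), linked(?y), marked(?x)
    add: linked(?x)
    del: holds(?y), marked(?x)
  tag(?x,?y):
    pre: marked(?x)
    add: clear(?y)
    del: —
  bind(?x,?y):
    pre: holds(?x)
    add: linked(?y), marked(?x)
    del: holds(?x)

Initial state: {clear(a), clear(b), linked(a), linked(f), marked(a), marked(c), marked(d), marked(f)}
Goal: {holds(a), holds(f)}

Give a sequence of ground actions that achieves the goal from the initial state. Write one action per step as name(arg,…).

1. grab(a,a)  →  {clear(b), holds(a), linked(f), marked(c), marked(d), marked(f)}
2. grab(b,f)  →  {holds(a), holds(f), marked(c), marked(d)}

grab(a,a); grab(b,f)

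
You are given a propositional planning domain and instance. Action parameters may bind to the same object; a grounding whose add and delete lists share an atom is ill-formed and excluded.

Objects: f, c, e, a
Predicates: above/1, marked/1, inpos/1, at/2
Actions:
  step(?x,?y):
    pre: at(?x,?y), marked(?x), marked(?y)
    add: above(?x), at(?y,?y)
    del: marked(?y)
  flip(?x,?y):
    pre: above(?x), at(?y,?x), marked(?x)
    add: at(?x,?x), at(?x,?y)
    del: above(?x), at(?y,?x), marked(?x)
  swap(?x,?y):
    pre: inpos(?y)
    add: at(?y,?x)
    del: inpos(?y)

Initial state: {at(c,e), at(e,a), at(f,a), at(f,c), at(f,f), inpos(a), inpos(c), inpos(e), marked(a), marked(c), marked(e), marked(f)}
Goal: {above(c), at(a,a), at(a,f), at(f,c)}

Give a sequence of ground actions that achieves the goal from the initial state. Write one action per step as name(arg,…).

1. step(f,a)  →  {above(f), at(a,a), at(c,e), at(e,a), at(f,a), at(f,c), at(f,f), inpos(a), inpos(c), inpos(e), marked(c), marked(e), marked(f)}
2. step(c,e)  →  {above(c), above(f), at(a,a), at(c,e), at(e,a), at(e,e), at(f,a), at(f,c), at(f,f), inpos(a), inpos(c), inpos(e), marked(c), marked(f)}
3. swap(f,a)  →  {above(c), above(f), at(a,a), at(a,f), at(c,e), at(e,a), at(e,e), at(f,a), at(f,c), at(f,f), inpos(c), inpos(e), marked(c), marked(f)}

step(f,a); step(c,e); swap(f,a)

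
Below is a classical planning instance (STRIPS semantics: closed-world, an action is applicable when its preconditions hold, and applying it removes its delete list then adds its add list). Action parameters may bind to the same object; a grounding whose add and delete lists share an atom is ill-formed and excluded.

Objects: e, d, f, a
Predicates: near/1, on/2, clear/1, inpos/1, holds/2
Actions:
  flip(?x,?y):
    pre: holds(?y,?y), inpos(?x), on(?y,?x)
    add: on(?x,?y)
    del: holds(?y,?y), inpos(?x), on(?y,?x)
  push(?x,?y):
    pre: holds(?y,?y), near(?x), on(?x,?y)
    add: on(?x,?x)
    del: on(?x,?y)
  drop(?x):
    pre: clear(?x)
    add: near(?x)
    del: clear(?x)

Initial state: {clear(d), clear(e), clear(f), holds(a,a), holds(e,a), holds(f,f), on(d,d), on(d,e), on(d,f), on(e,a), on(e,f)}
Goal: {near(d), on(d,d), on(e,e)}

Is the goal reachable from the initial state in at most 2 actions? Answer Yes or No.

1. drop(e)  →  {clear(d), clear(f), holds(a,a), holds(e,a), holds(f,f), near(e), on(d,d), on(d,e), on(d,f), on(e,a), on(e,f)}
2. push(e,f)  →  {clear(d), clear(f), holds(a,a), holds(e,a), holds(f,f), near(e), on(d,d), on(d,e), on(d,f), on(e,a), on(e,e)}
3. drop(d)  →  {clear(f), holds(a,a), holds(e,a), holds(f,f), near(d), near(e), on(d,d), on(d,e), on(d,f), on(e,a), on(e,e)}
optimal plan length = 3; 3 > 2

No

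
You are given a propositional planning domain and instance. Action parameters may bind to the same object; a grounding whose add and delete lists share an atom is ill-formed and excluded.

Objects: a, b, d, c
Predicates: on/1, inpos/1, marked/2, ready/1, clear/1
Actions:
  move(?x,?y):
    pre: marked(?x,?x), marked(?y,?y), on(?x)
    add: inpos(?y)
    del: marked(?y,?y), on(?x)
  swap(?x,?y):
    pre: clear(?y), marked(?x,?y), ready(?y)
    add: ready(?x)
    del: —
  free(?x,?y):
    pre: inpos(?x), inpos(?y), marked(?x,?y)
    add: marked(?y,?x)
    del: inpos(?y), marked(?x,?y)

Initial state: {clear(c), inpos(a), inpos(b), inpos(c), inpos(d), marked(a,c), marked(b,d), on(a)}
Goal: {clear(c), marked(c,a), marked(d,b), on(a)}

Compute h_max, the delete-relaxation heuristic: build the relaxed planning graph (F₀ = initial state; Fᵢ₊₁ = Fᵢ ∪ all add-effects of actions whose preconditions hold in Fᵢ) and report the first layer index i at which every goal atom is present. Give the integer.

F0 = init (8 atoms)
F1 = F0 ∪ {marked(c,a), marked(d,b)}  (10 atoms)
goal ⊆ F1  ⇒  h_max = 1

1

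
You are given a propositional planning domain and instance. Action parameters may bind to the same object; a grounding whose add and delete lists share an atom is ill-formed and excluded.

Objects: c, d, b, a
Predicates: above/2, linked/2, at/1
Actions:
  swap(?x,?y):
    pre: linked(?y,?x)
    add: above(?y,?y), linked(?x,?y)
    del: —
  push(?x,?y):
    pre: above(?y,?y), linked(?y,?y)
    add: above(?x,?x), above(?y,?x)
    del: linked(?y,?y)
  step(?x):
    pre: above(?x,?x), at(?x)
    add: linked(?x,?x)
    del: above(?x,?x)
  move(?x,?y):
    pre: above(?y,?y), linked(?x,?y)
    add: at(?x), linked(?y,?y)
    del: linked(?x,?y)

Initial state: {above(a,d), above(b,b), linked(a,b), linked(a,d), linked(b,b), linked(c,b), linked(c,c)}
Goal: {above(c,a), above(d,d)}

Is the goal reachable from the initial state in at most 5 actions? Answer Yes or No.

Yes

1. swap(c,c)  →  {above(a,d), above(b,b), above(c,c), linked(a,b), linked(a,d), linked(b,b), linked(c,b), linked(c,c)}
2. push(d,b)  →  {above(a,d), above(b,b), above(b,d), above(c,c), above(d,d), linked(a,b), linked(a,d), linked(c,b), linked(c,c)}
3. push(a,c)  →  {above(a,a), above(a,d), above(b,b), above(b,d), above(c,a), above(c,c), above(d,d), linked(a,b), linked(a,d), linked(c,b)}
optimal plan length = 3; 3 ≤ 5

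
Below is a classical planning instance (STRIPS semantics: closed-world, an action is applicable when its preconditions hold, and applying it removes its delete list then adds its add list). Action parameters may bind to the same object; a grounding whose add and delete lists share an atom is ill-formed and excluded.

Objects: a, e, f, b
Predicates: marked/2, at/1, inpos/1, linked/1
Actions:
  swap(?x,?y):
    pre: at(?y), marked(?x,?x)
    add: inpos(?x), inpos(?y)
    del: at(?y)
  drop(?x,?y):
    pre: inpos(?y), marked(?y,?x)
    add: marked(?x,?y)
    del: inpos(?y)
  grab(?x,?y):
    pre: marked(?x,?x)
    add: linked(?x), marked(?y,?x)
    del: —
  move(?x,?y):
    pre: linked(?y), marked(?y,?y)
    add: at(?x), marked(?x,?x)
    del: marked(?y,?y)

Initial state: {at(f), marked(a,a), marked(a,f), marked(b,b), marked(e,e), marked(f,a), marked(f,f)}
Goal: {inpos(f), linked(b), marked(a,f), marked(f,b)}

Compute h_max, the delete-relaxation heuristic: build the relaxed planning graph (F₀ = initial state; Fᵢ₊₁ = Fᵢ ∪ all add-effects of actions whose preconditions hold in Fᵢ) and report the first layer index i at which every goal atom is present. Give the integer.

F0 = init (7 atoms)
F1 = F0 ∪ {inpos(a), inpos(b), inpos(e), inpos(f), linked(a), linked(b), linked(e), linked(f), marked(a,b), marked(a,e), marked(b,a), marked(b,e), marked(b,f), marked(e,a), marked(e,b), marked(e,f), marked(f,b), marked(f,e)}  (25 atoms)
goal ⊆ F1  ⇒  h_max = 1

1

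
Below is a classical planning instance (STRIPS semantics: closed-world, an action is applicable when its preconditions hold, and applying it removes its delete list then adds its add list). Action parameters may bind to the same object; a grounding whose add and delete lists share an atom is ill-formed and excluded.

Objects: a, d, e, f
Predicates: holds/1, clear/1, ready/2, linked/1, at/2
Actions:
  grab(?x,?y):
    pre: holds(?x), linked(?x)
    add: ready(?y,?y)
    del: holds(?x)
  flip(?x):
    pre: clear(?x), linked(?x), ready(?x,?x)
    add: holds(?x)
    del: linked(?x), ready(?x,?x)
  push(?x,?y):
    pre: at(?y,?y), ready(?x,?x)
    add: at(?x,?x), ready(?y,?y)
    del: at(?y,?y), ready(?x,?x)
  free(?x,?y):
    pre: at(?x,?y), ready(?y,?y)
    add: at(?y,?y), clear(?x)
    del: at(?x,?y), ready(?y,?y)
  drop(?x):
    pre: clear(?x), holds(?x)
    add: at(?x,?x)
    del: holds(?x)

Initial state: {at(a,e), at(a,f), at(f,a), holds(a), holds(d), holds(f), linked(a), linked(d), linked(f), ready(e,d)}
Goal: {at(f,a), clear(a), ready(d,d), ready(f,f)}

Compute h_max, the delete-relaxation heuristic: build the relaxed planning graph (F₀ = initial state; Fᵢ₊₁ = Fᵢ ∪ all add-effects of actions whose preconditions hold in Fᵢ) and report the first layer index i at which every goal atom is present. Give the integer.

2

F0 = init (10 atoms)
F1 = F0 ∪ {ready(a,a), ready(d,d), ready(e,e), ready(f,f)}  (14 atoms)
F2 = F1 ∪ {at(a,a), at(e,e), at(f,f), clear(a), clear(f)}  (19 atoms)
goal ⊆ F2  ⇒  h_max = 2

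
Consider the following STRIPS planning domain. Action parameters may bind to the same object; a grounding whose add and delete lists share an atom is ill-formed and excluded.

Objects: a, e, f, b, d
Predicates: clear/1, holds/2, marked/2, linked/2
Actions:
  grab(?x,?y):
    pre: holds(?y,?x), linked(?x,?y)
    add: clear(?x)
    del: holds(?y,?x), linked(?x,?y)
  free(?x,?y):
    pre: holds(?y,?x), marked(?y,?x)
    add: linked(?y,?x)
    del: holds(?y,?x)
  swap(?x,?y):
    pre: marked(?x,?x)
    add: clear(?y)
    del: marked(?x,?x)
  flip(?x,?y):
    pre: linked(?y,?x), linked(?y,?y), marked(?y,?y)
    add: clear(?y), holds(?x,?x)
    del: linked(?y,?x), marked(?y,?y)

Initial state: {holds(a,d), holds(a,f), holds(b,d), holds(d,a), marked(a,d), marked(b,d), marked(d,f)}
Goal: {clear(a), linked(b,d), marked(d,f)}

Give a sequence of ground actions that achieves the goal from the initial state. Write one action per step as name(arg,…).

free(d,a); grab(a,d); free(d,b)

1. free(d,a)  →  {holds(a,f), holds(b,d), holds(d,a), linked(a,d), marked(a,d), marked(b,d), marked(d,f)}
2. grab(a,d)  →  {clear(a), holds(a,f), holds(b,d), marked(a,d), marked(b,d), marked(d,f)}
3. free(d,b)  →  {clear(a), holds(a,f), linked(b,d), marked(a,d), marked(b,d), marked(d,f)}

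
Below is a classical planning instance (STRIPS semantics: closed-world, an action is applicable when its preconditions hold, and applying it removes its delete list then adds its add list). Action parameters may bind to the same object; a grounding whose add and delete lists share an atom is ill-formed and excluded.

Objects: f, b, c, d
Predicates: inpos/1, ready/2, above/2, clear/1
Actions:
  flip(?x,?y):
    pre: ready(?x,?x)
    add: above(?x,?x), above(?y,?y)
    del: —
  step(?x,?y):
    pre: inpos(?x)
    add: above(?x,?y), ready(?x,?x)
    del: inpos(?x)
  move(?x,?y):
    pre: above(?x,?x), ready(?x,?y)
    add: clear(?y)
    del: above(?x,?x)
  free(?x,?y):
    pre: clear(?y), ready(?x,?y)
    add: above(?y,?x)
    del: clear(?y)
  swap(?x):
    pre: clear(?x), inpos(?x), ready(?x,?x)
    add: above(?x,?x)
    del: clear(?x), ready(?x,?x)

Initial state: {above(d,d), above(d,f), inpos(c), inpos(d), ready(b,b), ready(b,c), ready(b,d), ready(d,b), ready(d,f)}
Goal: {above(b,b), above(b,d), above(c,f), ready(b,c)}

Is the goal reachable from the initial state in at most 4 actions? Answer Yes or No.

1. flip(b,f)  →  {above(b,b), above(d,d), above(d,f), above(f,f), inpos(c), inpos(d), ready(b,b), ready(b,c), ready(b,d), ready(d,b), ready(d,f)}
2. step(c,f)  →  {above(b,b), above(c,f), above(d,d), above(d,f), above(f,f), inpos(d), ready(b,b), ready(b,c), ready(b,d), ready(c,c), ready(d,b), ready(d,f)}
3. move(d,b)  →  {above(b,b), above(c,f), above(d,f), above(f,f), clear(b), inpos(d), ready(b,b), ready(b,c), ready(b,d), ready(c,c), ready(d,b), ready(d,f)}
4. free(d,b)  →  {above(b,b), above(b,d), above(c,f), above(d,f), above(f,f), inpos(d), ready(b,b), ready(b,c), ready(b,d), ready(c,c), ready(d,b), ready(d,f)}
optimal plan length = 4; 4 ≤ 4

Yes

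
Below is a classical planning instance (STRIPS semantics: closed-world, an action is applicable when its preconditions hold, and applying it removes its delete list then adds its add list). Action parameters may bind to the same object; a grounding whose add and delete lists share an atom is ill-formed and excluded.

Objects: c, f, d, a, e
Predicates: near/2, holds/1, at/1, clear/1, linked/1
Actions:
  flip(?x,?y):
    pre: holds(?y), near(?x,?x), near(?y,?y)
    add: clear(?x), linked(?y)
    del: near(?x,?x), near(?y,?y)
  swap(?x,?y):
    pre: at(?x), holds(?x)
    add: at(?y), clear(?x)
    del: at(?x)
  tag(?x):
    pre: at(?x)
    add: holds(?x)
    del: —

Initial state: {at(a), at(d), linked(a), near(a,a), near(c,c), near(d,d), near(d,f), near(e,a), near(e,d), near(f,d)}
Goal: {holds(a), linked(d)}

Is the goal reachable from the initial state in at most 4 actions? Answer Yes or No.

1. tag(d)  →  {at(a), at(d), holds(d), linked(a), near(a,a), near(c,c), near(d,d), near(d,f), near(e,a), near(e,d), near(f,d)}
2. flip(c,d)  →  {at(a), at(d), clear(c), holds(d), linked(a), linked(d), near(a,a), near(d,f), near(e,a), near(e,d), near(f,d)}
3. tag(a)  →  {at(a), at(d), clear(c), holds(a), holds(d), linked(a), linked(d), near(a,a), near(d,f), near(e,a), near(e,d), near(f,d)}
optimal plan length = 3; 3 ≤ 4

Yes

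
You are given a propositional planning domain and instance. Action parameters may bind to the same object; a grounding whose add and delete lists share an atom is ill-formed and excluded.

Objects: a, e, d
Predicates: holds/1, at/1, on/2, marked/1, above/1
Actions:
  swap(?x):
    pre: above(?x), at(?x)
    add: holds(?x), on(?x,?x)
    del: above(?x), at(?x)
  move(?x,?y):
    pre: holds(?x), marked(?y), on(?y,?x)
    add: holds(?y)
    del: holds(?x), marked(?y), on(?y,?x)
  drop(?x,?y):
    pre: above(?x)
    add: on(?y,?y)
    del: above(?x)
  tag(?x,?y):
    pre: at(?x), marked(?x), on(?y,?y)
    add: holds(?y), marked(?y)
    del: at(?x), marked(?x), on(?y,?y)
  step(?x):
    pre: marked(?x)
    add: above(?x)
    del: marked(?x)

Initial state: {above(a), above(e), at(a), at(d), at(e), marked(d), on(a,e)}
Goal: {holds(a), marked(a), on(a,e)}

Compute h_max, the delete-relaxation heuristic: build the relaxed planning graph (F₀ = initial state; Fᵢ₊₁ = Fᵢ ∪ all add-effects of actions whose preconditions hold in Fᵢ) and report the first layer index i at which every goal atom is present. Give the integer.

F0 = init (7 atoms)
F1 = F0 ∪ {above(d), holds(a), holds(e), on(a,a), on(d,d), on(e,e)}  (13 atoms)
F2 = F1 ∪ {holds(d), marked(a), marked(e)}  (16 atoms)
goal ⊆ F2  ⇒  h_max = 2

2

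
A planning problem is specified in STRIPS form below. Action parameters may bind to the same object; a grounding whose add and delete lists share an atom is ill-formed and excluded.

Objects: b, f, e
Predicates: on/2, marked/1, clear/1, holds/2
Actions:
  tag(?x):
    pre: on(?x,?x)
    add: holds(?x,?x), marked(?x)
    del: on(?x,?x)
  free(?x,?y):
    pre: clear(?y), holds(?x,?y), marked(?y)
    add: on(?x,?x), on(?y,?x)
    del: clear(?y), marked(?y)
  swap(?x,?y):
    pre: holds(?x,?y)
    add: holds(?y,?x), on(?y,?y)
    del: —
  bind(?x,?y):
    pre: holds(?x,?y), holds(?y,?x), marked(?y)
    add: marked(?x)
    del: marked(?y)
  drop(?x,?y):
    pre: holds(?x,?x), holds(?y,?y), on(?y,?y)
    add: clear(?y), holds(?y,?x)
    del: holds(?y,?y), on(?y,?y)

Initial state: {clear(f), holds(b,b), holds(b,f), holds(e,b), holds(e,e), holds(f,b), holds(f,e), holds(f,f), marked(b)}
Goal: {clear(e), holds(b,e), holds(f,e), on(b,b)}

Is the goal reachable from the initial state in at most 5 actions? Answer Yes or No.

1. swap(f,e)  →  {clear(f), holds(b,b), holds(b,f), holds(e,b), holds(e,e), holds(e,f), holds(f,b), holds(f,e), holds(f,f), marked(b), on(e,e)}
2. swap(e,b)  →  {clear(f), holds(b,b), holds(b,e), holds(b,f), holds(e,b), holds(e,e), holds(e,f), holds(f,b), holds(f,e), holds(f,f), marked(b), on(b,b), on(e,e)}
3. drop(b,e)  →  {clear(e), clear(f), holds(b,b), holds(b,e), holds(b,f), holds(e,b), holds(e,f), holds(f,b), holds(f,e), holds(f,f), marked(b), on(b,b)}
optimal plan length = 3; 3 ≤ 5

Yes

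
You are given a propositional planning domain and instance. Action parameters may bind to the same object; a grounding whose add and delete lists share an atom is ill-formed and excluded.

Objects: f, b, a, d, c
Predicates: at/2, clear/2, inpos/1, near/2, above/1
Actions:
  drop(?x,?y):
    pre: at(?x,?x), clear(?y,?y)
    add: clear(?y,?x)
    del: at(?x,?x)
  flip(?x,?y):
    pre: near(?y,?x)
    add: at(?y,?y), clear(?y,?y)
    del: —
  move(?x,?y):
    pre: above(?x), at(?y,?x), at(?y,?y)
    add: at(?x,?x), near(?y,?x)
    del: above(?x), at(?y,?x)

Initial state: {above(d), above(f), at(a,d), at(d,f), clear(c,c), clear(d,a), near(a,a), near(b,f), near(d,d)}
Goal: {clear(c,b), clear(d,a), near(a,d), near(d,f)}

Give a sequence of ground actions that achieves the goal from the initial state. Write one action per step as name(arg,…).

1. flip(f,b)  →  {above(d), above(f), at(a,d), at(b,b), at(d,f), clear(b,b), clear(c,c), clear(d,a), near(a,a), near(b,f), near(d,d)}
2. drop(b,c)  →  {above(d), above(f), at(a,d), at(d,f), clear(b,b), clear(c,b), clear(c,c), clear(d,a), near(a,a), near(b,f), near(d,d)}
3. flip(a,a)  →  {above(d), above(f), at(a,a), at(a,d), at(d,f), clear(a,a), clear(b,b), clear(c,b), clear(c,c), clear(d,a), near(a,a), near(b,f), near(d,d)}
4. move(d,a)  →  {above(f), at(a,a), at(d,d), at(d,f), clear(a,a), clear(b,b), clear(c,b), clear(c,c), clear(d,a), near(a,a), near(a,d), near(b,f), near(d,d)}
5. move(f,d)  →  {at(a,a), at(d,d), at(f,f), clear(a,a), clear(b,b), clear(c,b), clear(c,c), clear(d,a), near(a,a), near(a,d), near(b,f), near(d,d), near(d,f)}

flip(f,b); drop(b,c); flip(a,a); move(d,a); move(f,d)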